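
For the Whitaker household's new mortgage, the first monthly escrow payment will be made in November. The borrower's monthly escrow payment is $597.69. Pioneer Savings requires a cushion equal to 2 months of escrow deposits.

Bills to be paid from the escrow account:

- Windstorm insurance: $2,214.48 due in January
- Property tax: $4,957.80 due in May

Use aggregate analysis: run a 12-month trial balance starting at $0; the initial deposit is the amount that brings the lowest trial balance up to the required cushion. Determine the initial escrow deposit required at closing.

$4,183.83

Cushion = 2 × $597.69 = $1,195.38
Trial balance (start $0, +$597.69 each month, − disbursements):
  Nov: +$597.69 → $597.69
  Dec: +$597.69 → $1,195.38
  Jan: +$597.69 − $2,214.48 → -$421.41
  Feb: +$597.69 → $176.28
  Mar: +$597.69 → $773.97
  Apr: +$597.69 → $1,371.66
  May: +$597.69 − $4,957.80 → -$2,988.45
  Jun: +$597.69 → -$2,390.76
  Jul: +$597.69 → -$1,793.07
  Aug: +$597.69 → -$1,195.38
  Sep: +$597.69 → -$597.69
  Oct: +$597.69 → $0.00
Lowest trial balance = -$2,988.45 (May)
Initial deposit = cushion − low point = $1,195.38 − (-$2,988.45) = $4,183.83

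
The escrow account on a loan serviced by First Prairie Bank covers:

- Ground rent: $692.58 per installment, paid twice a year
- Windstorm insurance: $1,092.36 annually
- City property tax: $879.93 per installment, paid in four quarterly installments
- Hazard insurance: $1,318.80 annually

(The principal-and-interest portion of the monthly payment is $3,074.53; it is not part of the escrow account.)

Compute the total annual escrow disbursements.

Ground rent = $692.58 × 2 = $1,385.16 annually
Windstorm insurance = $1,092.36 annually
City property tax = $879.93 × 4 = $3,519.72 annually
Hazard insurance = $1,318.80 annually
Annual escrow total = $1,385.16 + $1,092.36 + $3,519.72 + $1,318.80 = $7,316.04

$7,316.04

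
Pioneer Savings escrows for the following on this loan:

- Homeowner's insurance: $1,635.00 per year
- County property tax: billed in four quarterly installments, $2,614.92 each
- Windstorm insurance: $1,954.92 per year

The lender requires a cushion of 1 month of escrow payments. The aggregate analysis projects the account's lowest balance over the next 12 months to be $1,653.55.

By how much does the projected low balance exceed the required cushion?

Homeowner's insurance — $1,635.00/yr
County property tax — $2,614.92 × 4 = $10,459.68/yr
Windstorm insurance — $1,954.92/yr
Total per year = $14,049.60
Monthly = $14,049.60 ÷ 12 = $1,170.80
Required reserve = 1 × $1,170.80 = $1,170.80
Excess over cushion: $1,653.55 − $1,170.80 = $482.75

$482.75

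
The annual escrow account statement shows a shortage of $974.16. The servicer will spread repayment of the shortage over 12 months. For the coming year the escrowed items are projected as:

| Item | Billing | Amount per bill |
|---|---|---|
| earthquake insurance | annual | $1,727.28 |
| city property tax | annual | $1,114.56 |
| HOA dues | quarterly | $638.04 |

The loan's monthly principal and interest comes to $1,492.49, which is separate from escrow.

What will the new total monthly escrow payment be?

$530.68

Earthquake insurance = $1,727.28 per year
City property tax = $1,114.56 per year
HOA dues = $638.04 × 4 = $2,552.16 per year
Combined annual = $5,394.00
Base monthly escrow = $5,394.00 ÷ 12 = $449.50
Shortage spread = $974.16 / 12 = $81.18/mo
New monthly escrow = $449.50 + $81.18 = $530.68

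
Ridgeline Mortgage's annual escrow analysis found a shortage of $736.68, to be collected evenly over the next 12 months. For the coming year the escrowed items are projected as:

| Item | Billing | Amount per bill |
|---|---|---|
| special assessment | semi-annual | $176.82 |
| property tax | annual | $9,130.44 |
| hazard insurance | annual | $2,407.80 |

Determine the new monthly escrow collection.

Special assessment = $176.82 × 2 = $353.64 per year
Property tax = $9,130.44 per year
Hazard insurance = $2,407.80 per year
Total per year = $353.64 + $9,130.44 + $2,407.80 = $11,891.88
Base monthly escrow = $11,891.88 / 12 = $990.99
Shortage per month = $736.68 / 12 = $61.39
Adjusted monthly = $990.99 + $61.39 = $1,052.38

$1,052.38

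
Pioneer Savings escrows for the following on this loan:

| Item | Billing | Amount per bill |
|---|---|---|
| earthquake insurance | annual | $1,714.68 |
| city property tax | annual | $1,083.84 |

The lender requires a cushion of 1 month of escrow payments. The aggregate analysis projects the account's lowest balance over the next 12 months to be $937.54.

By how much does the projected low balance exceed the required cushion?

$704.33

Earthquake insurance = $1,714.68 annually
City property tax = $1,083.84 annually
Annual escrow total = $2,798.52
Monthly escrow = $2,798.52 ÷ 12 = $233.21
Required reserve = 1 × $233.21 = $233.21
Excess over cushion: $937.54 − $233.21 = $704.33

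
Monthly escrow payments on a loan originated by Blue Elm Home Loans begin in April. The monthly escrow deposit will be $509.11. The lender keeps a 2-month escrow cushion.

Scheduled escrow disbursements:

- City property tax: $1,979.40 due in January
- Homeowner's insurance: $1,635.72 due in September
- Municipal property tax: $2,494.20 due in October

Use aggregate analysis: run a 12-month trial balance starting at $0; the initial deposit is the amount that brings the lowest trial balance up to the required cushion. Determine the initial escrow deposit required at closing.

Cushion = 2 × $509.11 = $1,018.22
Trial balance (start $0, +$509.11 each month, − disbursements):
  Apr: +$509.11 → $509.11
  May: +$509.11 → $1,018.22
  Jun: +$509.11 → $1,527.33
  Jul: +$509.11 → $2,036.44
  Aug: +$509.11 → $2,545.55
  Sep: +$509.11 − $1,635.72 → $1,418.94
  Oct: +$509.11 − $2,494.20 → -$566.15
  Nov: +$509.11 → -$57.04
  Dec: +$509.11 → $452.07
  Jan: +$509.11 − $1,979.40 → -$1,018.22
  Feb: +$509.11 → -$509.11
  Mar: +$509.11 → $0.00
Lowest trial balance = -$1,018.22 (Jan)
Initial deposit = cushion − low point = $1,018.22 − (-$1,018.22) = $2,036.44

$2,036.44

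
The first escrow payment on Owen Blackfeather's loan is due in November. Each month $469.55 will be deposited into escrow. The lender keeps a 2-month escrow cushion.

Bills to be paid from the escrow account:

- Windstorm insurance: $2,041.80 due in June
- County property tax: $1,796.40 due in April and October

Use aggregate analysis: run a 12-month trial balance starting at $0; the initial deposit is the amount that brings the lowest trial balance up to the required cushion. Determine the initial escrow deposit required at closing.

$1,020.90

Cushion = 2 × $469.55 = $939.10
Trial balance (start $0, +$469.55 each month, − disbursements):
  Nov: +$469.55 → $469.55
  Dec: +$469.55 → $939.10
  Jan: +$469.55 → $1,408.65
  Feb: +$469.55 → $1,878.20
  Mar: +$469.55 → $2,347.75
  Apr: +$469.55 − $1,796.40 → $1,020.90
  May: +$469.55 → $1,490.45
  Jun: +$469.55 − $2,041.80 → -$81.80
  Jul: +$469.55 → $387.75
  Aug: +$469.55 → $857.30
  Sep: +$469.55 → $1,326.85
  Oct: +$469.55 − $1,796.40 → $0.00
Lowest trial balance = -$81.80 (Jun)
Initial deposit = cushion − low point = $939.10 − (-$81.80) = $1,020.90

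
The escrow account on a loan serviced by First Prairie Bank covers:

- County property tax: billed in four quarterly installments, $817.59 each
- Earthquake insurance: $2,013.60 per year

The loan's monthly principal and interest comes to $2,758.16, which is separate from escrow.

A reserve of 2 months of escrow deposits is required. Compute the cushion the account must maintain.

$880.66

County property tax: $817.59 × 4 = $3,270.36/yr
Earthquake insurance: $2,013.60/yr
Yearly total = $3,270.36 + $2,013.60 = $5,283.96
Monthly escrow = $5,283.96 / 12 = $440.33
Required cushion = 2 × $440.33 = $880.66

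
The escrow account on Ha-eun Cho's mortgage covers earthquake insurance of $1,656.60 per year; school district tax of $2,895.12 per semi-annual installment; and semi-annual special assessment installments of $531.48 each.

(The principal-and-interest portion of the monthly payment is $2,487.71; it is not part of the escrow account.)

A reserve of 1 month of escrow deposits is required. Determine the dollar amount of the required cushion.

$709.15

Earthquake insurance — $1,656.60 annually
School district tax — $2,895.12 × 2 = $5,790.24 annually
Special assessment — $531.48 × 2 = $1,062.96 annually
Total per year = $8,509.80
Monthly escrow = $8,509.80 ÷ 12 = $709.15
Required cushion = 1 × $709.15 = $709.15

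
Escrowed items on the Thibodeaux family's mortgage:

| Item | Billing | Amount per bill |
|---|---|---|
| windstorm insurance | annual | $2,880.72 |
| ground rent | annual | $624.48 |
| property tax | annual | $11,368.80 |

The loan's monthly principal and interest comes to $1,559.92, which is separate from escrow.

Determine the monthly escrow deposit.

Windstorm insurance = $2,880.72
Ground rent = $624.48
Property tax = $11,368.80
Combined annual = $2,880.72 + $624.48 + $11,368.80 = $14,874.00
Base monthly escrow = $14,874.00 / 12 = $1,239.50

$1,239.50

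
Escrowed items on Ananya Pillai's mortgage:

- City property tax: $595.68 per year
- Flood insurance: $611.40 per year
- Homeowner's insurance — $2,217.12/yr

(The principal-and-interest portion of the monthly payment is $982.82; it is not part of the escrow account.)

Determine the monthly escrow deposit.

$285.35

City property tax: $595.68
Flood insurance: $611.40
Homeowner's insurance: $2,217.12
Yearly total = $595.68 + $611.40 + $2,217.12 = $3,424.20
Per month = $3,424.20 ÷ 12 = $285.35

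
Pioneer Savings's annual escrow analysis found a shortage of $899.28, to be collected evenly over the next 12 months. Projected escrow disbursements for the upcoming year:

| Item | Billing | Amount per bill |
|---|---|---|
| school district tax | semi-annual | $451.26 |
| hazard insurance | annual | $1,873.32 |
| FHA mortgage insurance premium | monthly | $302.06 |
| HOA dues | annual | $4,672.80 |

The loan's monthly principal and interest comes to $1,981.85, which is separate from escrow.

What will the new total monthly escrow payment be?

$997.72

School district tax = $451.26 × 2 = $902.52
Hazard insurance = $1,873.32
FHA mortgage insurance premium = $302.06 × 12 = $3,624.72
HOA dues = $4,672.80
Total annual escrow = $11,073.36
Monthly escrow = $11,073.36 ÷ 12 = $922.78
Monthly shortage recovery: $899.28 / 12 = $74.94
Adjusted monthly = $922.78 + $74.94 = $997.72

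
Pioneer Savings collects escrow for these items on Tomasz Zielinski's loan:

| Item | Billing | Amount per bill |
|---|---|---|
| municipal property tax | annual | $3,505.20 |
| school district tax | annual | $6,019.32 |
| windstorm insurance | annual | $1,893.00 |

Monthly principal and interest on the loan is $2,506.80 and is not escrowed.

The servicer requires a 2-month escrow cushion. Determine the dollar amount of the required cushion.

Municipal property tax: $3,505.20
School district tax: $6,019.32
Windstorm insurance: $1,893.00
Combined annual = $3,505.20 + $6,019.32 + $1,893.00 = $11,417.52
Monthly = $11,417.52 / 12 = $951.46
Required cushion = 2 × $951.46 = $1,902.92

$1,902.92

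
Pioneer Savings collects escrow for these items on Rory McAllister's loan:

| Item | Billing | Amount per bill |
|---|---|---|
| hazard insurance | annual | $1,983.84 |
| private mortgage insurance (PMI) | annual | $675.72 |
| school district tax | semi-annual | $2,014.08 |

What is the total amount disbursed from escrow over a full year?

$6,687.72

Hazard insurance = $1,983.84
Private mortgage insurance (PMI) = $675.72
School district tax = $2,014.08 × 2 = $4,028.16
Total annual escrow = $1,983.84 + $675.72 + $4,028.16 = $6,687.72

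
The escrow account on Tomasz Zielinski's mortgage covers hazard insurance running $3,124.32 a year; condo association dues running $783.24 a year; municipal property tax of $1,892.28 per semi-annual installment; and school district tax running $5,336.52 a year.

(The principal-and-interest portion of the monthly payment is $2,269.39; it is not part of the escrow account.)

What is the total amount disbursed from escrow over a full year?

Hazard insurance = $3,124.32 per year
Condo association dues = $783.24 per year
Municipal property tax = $1,892.28 × 2 = $3,784.56 per year
School district tax = $5,336.52 per year
Yearly total = $3,124.32 + $783.24 + $3,784.56 + $5,336.52 = $13,028.64

$13,028.64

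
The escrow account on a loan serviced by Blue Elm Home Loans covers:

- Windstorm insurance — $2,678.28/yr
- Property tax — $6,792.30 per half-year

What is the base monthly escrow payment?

$1,355.24

Windstorm insurance = $2,678.28 per year
Property tax = $6,792.30 × 2 = $13,584.60 per year
Total per year = $2,678.28 + $13,584.60 = $16,262.88
Per month = $16,262.88 ÷ 12 = $1,355.24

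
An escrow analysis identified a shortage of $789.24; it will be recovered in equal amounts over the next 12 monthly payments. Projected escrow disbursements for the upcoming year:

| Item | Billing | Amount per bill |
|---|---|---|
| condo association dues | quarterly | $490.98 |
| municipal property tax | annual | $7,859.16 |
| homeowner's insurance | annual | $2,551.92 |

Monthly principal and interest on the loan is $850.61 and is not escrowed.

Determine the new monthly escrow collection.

Condo association dues: $490.98 × 4 = $1,963.92 annually
Municipal property tax: $7,859.16 annually
Homeowner's insurance: $2,551.92 annually
Combined annual = $1,963.92 + $7,859.16 + $2,551.92 = $12,375.00
Monthly = $12,375.00 ÷ 12 = $1,031.25
Monthly shortage recovery: $789.24 / 12 = $65.77
New monthly escrow = $1,031.25 + $65.77 = $1,097.02

$1,097.02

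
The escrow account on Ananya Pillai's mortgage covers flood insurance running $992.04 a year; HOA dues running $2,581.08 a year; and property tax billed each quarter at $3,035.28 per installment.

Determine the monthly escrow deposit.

Flood insurance: $992.04 annually
HOA dues: $2,581.08 annually
Property tax: $3,035.28 × 4 = $12,141.12 annually
Annual escrow total = $15,714.24
Per month = $15,714.24 / 12 = $1,309.52

$1,309.52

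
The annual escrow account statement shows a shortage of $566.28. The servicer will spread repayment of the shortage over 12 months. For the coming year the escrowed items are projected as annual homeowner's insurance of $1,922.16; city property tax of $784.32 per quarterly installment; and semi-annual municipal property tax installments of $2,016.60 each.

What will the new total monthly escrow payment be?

$804.91

Homeowner's insurance — $1,922.16 annually
City property tax — $784.32 × 4 = $3,137.28 annually
Municipal property tax — $2,016.60 × 2 = $4,033.20 annually
Total annual escrow = $1,922.16 + $3,137.28 + $4,033.20 = $9,092.64
Base monthly escrow = $9,092.64 / 12 = $757.72
Shortage spread = $566.28 ÷ 12 = $47.19/mo
New monthly escrow = $757.72 + $47.19 = $804.91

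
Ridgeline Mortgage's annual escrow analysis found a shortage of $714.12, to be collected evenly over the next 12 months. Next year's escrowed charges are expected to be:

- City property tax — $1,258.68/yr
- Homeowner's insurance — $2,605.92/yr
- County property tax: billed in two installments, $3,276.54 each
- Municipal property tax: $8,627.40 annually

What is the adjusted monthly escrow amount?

$1,646.60

City property tax: $1,258.68/yr
Homeowner's insurance: $2,605.92/yr
County property tax: $3,276.54 × 2 = $6,553.08/yr
Municipal property tax: $8,627.40/yr
Annual escrow total = $1,258.68 + $2,605.92 + $6,553.08 + $8,627.40 = $19,045.08
Per month = $19,045.08 ÷ 12 = $1,587.09
Shortage per month = $714.12 / 12 = $59.51
Adjusted monthly = $1,587.09 + $59.51 = $1,646.60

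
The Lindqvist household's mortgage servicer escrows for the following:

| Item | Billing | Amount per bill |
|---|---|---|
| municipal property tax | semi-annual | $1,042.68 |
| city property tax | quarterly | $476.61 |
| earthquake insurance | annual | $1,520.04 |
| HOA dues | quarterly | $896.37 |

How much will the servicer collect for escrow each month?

$758.11

Municipal property tax = $1,042.68 × 2 = $2,085.36 annually
City property tax = $476.61 × 4 = $1,906.44 annually
Earthquake insurance = $1,520.04 annually
HOA dues = $896.37 × 4 = $3,585.48 annually
Combined annual = $2,085.36 + $1,906.44 + $1,520.04 + $3,585.48 = $9,097.32
Per month = $9,097.32 ÷ 12 = $758.11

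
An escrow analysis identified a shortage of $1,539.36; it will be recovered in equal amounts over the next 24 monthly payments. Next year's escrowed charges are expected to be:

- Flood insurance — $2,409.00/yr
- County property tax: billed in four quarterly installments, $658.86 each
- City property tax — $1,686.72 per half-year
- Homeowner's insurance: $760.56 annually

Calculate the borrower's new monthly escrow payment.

Flood insurance: $2,409.00/yr
County property tax: $658.86 × 4 = $2,635.44/yr
City property tax: $1,686.72 × 2 = $3,373.44/yr
Homeowner's insurance: $760.56/yr
Yearly total = $2,409.00 + $2,635.44 + $3,373.44 + $760.56 = $9,178.44
Base monthly escrow = $9,178.44 / 12 = $764.87
Monthly shortage recovery: $1,539.36 / 24 = $64.14
New monthly escrow = $764.87 + $64.14 = $829.01

$829.01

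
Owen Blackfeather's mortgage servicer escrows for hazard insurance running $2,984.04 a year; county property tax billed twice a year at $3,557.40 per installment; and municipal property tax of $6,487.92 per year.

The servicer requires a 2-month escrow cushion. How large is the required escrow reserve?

Hazard insurance: $2,984.04 per year
County property tax: $3,557.40 × 2 = $7,114.80 per year
Municipal property tax: $6,487.92 per year
Total annual escrow = $16,586.76
Monthly escrow = $16,586.76 ÷ 12 = $1,382.23
Required cushion = 2 × $1,382.23 = $2,764.46

$2,764.46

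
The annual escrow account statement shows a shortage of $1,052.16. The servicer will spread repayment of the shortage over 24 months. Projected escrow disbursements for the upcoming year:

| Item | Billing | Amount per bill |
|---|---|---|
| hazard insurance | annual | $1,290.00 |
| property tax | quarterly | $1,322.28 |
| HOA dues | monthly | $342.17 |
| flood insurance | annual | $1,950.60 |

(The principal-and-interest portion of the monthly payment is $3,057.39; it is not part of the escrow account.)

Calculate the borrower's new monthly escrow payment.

Hazard insurance — $1,290.00 per year
Property tax — $1,322.28 × 4 = $5,289.12 per year
HOA dues — $342.17 × 12 = $4,106.04 per year
Flood insurance — $1,950.60 per year
Annual escrow total = $1,290.00 + $5,289.12 + $4,106.04 + $1,950.60 = $12,635.76
Base monthly escrow = $12,635.76 ÷ 12 = $1,052.98
Monthly shortage recovery: $1,052.16 / 24 = $43.84
New monthly escrow = $1,052.98 + $43.84 = $1,096.82

$1,096.82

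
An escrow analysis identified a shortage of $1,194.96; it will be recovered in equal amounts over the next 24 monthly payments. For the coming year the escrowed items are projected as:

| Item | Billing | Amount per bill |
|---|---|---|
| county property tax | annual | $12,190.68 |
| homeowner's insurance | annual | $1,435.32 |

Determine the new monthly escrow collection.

County property tax = $12,190.68 annually
Homeowner's insurance = $1,435.32 annually
Combined annual = $12,190.68 + $1,435.32 = $13,626.00
Monthly escrow = $13,626.00 / 12 = $1,135.50
Shortage per month = $1,194.96 ÷ 24 = $49.79
New monthly escrow = $1,135.50 + $49.79 = $1,185.29

$1,185.29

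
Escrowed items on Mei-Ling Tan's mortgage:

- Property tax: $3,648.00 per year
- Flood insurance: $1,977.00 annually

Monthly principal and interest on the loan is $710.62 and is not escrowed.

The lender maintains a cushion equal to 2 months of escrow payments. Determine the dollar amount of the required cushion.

Property tax: $3,648.00
Flood insurance: $1,977.00
Yearly total = $3,648.00 + $1,977.00 = $5,625.00
Per month = $5,625.00 ÷ 12 = $468.75
Cushion = 2 × $468.75 = $937.50

$937.50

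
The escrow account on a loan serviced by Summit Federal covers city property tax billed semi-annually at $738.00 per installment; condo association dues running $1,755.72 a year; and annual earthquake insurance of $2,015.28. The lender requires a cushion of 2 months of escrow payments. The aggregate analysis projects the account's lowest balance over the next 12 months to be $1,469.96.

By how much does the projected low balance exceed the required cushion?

City property tax: $738.00 × 2 = $1,476.00
Condo association dues: $1,755.72
Earthquake insurance: $2,015.28
Total annual escrow = $1,476.00 + $1,755.72 + $2,015.28 = $5,247.00
Monthly = $5,247.00 ÷ 12 = $437.25
Required reserve = 2 × $437.25 = $874.50
Excess over cushion: $1,469.96 − $874.50 = $595.46

$595.46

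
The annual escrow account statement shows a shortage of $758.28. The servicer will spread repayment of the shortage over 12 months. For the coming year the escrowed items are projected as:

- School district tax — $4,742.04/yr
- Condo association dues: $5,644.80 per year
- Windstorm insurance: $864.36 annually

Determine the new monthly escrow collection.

School district tax: $4,742.04/yr
Condo association dues: $5,644.80/yr
Windstorm insurance: $864.36/yr
Combined annual = $4,742.04 + $5,644.80 + $864.36 = $11,251.20
Per month = $11,251.20 / 12 = $937.60
Shortage per month = $758.28 / 12 = $63.19
New monthly escrow = $937.60 + $63.19 = $1,000.79

$1,000.79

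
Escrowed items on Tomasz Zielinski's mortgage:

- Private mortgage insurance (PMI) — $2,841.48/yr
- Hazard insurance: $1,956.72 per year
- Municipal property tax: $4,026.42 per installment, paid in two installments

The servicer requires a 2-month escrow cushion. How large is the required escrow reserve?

$2,141.84

Private mortgage insurance (PMI) — $2,841.48
Hazard insurance — $1,956.72
Municipal property tax — $4,026.42 × 2 = $8,052.84
Combined annual = $2,841.48 + $1,956.72 + $8,052.84 = $12,851.04
Per month = $12,851.04 / 12 = $1,070.92
Reserve = 2 × $1,070.92 = $2,141.84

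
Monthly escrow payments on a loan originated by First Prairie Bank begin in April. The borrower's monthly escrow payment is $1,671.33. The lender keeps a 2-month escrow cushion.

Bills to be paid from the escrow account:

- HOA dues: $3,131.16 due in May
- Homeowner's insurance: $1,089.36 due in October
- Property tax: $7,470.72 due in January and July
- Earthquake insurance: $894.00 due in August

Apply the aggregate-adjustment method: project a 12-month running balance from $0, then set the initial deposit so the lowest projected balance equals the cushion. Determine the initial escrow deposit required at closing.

$7,259.22

Cushion = 2 × $1,671.33 = $3,342.66
Trial balance (start $0, +$1,671.33 each month, − disbursements):
  Apr: +$1,671.33 → $1,671.33
  May: +$1,671.33 − $3,131.16 → $211.50
  Jun: +$1,671.33 → $1,882.83
  Jul: +$1,671.33 − $7,470.72 → -$3,916.56
  Aug: +$1,671.33 − $894.00 → -$3,139.23
  Sep: +$1,671.33 → -$1,467.90
  Oct: +$1,671.33 − $1,089.36 → -$885.93
  Nov: +$1,671.33 → $785.40
  Dec: +$1,671.33 → $2,456.73
  Jan: +$1,671.33 − $7,470.72 → -$3,342.66
  Feb: +$1,671.33 → -$1,671.33
  Mar: +$1,671.33 → $0.00
Lowest trial balance = -$3,916.56 (Jul)
Initial deposit = cushion − low point = $3,342.66 − (-$3,916.56) = $7,259.22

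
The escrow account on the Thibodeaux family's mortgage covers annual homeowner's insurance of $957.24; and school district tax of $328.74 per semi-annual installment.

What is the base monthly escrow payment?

Homeowner's insurance — $957.24 per year
School district tax — $328.74 × 2 = $657.48 per year
Combined annual = $957.24 + $657.48 = $1,614.72
Monthly = $1,614.72 / 12 = $134.56

$134.56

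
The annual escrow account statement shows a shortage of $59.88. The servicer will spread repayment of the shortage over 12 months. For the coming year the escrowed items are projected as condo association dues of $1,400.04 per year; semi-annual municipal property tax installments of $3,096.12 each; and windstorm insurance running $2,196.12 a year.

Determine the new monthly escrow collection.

$820.69

Condo association dues — $1,400.04
Municipal property tax — $3,096.12 × 2 = $6,192.24
Windstorm insurance — $2,196.12
Combined annual = $1,400.04 + $6,192.24 + $2,196.12 = $9,788.40
Per month = $9,788.40 / 12 = $815.70
Shortage spread = $59.88 ÷ 12 = $4.99/mo
Adjusted monthly = $815.70 + $4.99 = $820.69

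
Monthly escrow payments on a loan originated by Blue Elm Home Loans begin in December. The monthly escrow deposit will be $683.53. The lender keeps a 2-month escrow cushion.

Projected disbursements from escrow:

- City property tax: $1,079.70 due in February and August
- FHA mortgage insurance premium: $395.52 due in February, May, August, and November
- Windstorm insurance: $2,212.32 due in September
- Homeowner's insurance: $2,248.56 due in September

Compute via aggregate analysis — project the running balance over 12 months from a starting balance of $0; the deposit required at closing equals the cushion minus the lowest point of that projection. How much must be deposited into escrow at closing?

$2,338.60

Cushion = 2 × $683.53 = $1,367.06
Trial balance (start $0, +$683.53 each month, − disbursements):
  Dec: +$683.53 → $683.53
  Jan: +$683.53 → $1,367.06
  Feb: +$683.53 − $1,475.22 → $575.37
  Mar: +$683.53 → $1,258.90
  Apr: +$683.53 → $1,942.43
  May: +$683.53 − $395.52 → $2,230.44
  Jun: +$683.53 → $2,913.97
  Jul: +$683.53 → $3,597.50
  Aug: +$683.53 − $1,475.22 → $2,805.81
  Sep: +$683.53 − $4,460.88 → -$971.54
  Oct: +$683.53 → -$288.01
  Nov: +$683.53 − $395.52 → $0.00
Lowest trial balance = -$971.54 (Sep)
Initial deposit = cushion − low point = $1,367.06 − (-$971.54) = $2,338.60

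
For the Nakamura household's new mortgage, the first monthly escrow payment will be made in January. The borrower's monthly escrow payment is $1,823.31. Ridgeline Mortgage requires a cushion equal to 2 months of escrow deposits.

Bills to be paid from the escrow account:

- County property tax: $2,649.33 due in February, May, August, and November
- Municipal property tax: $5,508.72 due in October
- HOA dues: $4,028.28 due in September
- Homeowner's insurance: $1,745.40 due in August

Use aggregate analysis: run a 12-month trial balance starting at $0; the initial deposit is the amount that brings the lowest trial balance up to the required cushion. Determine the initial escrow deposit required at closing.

$5,469.93

Cushion = 2 × $1,823.31 = $3,646.62
Trial balance (start $0, +$1,823.31 each month, − disbursements):
  Jan: +$1,823.31 → $1,823.31
  Feb: +$1,823.31 − $2,649.33 → $997.29
  Mar: +$1,823.31 → $2,820.60
  Apr: +$1,823.31 → $4,643.91
  May: +$1,823.31 − $2,649.33 → $3,817.89
  Jun: +$1,823.31 → $5,641.20
  Jul: +$1,823.31 → $7,464.51
  Aug: +$1,823.31 − $4,394.73 → $4,893.09
  Sep: +$1,823.31 − $4,028.28 → $2,688.12
  Oct: +$1,823.31 − $5,508.72 → -$997.29
  Nov: +$1,823.31 − $2,649.33 → -$1,823.31
  Dec: +$1,823.31 → $0.00
Lowest trial balance = -$1,823.31 (Nov)
Initial deposit = cushion − low point = $3,646.62 − (-$1,823.31) = $5,469.93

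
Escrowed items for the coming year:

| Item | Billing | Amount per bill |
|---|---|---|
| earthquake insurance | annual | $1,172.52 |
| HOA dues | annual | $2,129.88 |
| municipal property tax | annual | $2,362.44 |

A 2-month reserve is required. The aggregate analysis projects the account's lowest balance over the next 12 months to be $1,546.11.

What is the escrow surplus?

Earthquake insurance = $1,172.52
HOA dues = $2,129.88
Municipal property tax = $2,362.44
Annual escrow total = $5,664.84
Per month = $5,664.84 / 12 = $472.07
Cushion = 2 × $472.07 = $944.14
Excess over cushion: $1,546.11 − $944.14 = $601.97

$601.97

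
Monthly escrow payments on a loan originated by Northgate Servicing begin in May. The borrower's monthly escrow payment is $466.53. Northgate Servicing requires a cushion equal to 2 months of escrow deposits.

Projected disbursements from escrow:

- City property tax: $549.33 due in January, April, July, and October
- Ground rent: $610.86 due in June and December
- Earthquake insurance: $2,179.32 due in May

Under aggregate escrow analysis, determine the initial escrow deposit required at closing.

Cushion = 2 × $466.53 = $933.06
Trial balance (start $0, +$466.53 each month, − disbursements):
  May: +$466.53 − $2,179.32 → -$1,712.79
  Jun: +$466.53 − $610.86 → -$1,857.12
  Jul: +$466.53 − $549.33 → -$1,939.92
  Aug: +$466.53 → -$1,473.39
  Sep: +$466.53 → -$1,006.86
  Oct: +$466.53 − $549.33 → -$1,089.66
  Nov: +$466.53 → -$623.13
  Dec: +$466.53 − $610.86 → -$767.46
  Jan: +$466.53 − $549.33 → -$850.26
  Feb: +$466.53 → -$383.73
  Mar: +$466.53 → $82.80
  Apr: +$466.53 − $549.33 → $0.00
Lowest trial balance = -$1,939.92 (Jul)
Initial deposit = cushion − low point = $933.06 − (-$1,939.92) = $2,872.98

$2,872.98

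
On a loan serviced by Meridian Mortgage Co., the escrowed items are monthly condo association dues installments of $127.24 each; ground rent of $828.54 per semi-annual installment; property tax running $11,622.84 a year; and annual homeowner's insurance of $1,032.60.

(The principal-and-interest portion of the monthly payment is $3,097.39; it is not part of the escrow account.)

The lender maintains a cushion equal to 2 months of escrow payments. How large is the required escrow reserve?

$2,639.90

Condo association dues: $127.24 × 12 = $1,526.88 annually
Ground rent: $828.54 × 2 = $1,657.08 annually
Property tax: $11,622.84 annually
Homeowner's insurance: $1,032.60 annually
Yearly total = $15,839.40
Monthly = $15,839.40 / 12 = $1,319.95
Cushion = 2 × $1,319.95 = $2,639.90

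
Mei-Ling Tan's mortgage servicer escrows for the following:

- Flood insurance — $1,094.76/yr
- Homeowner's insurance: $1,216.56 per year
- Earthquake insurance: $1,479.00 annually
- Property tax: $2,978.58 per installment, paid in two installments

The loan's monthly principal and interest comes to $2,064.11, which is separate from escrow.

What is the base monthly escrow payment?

$812.29

Flood insurance: $1,094.76/yr
Homeowner's insurance: $1,216.56/yr
Earthquake insurance: $1,479.00/yr
Property tax: $2,978.58 × 2 = $5,957.16/yr
Total annual escrow = $9,747.48
Per month = $9,747.48 ÷ 12 = $812.29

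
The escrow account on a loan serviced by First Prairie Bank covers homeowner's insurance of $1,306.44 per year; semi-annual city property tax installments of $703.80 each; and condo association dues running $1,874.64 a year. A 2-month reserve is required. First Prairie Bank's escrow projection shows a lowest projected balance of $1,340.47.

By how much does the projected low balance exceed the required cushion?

$575.69

Homeowner's insurance = $1,306.44/yr
City property tax = $703.80 × 2 = $1,407.60/yr
Condo association dues = $1,874.64/yr
Total per year = $1,306.44 + $1,407.60 + $1,874.64 = $4,588.68
Monthly escrow = $4,588.68 / 12 = $382.39
Cushion = 2 × $382.39 = $764.78
Surplus = $1,340.47 − $764.78 = $575.69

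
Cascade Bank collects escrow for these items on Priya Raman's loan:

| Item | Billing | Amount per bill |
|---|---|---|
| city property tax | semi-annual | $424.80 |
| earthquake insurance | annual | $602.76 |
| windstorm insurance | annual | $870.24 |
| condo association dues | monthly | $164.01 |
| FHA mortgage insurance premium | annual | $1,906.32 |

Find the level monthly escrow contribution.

City property tax — $424.80 × 2 = $849.60 per year
Earthquake insurance — $602.76 per year
Windstorm insurance — $870.24 per year
Condo association dues — $164.01 × 12 = $1,968.12 per year
FHA mortgage insurance premium — $1,906.32 per year
Total annual escrow = $849.60 + $602.76 + $870.24 + $1,968.12 + $1,906.32 = $6,197.04
Per month = $6,197.04 ÷ 12 = $516.42

$516.42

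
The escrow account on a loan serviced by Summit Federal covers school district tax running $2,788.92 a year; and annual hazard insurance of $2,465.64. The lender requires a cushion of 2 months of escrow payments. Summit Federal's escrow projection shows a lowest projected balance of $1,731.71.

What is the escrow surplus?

$855.95

School district tax: $2,788.92 annually
Hazard insurance: $2,465.64 annually
Annual escrow total = $5,254.56
Base monthly escrow = $5,254.56 / 12 = $437.88
Required reserve = 2 × $437.88 = $875.76
Surplus = $1,731.71 − $875.76 = $855.95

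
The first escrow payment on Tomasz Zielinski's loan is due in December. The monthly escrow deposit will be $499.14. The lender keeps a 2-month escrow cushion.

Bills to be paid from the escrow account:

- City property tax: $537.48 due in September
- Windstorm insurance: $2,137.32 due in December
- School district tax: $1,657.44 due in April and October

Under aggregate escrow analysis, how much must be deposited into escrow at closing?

Cushion = 2 × $499.14 = $998.28
Trial balance (start $0, +$499.14 each month, − disbursements):
  Dec: +$499.14 − $2,137.32 → -$1,638.18
  Jan: +$499.14 → -$1,139.04
  Feb: +$499.14 → -$639.90
  Mar: +$499.14 → -$140.76
  Apr: +$499.14 − $1,657.44 → -$1,299.06
  May: +$499.14 → -$799.92
  Jun: +$499.14 → -$300.78
  Jul: +$499.14 → $198.36
  Aug: +$499.14 → $697.50
  Sep: +$499.14 − $537.48 → $659.16
  Oct: +$499.14 − $1,657.44 → -$499.14
  Nov: +$499.14 → $0.00
Lowest trial balance = -$1,638.18 (Dec)
Initial deposit = cushion − low point = $998.28 − (-$1,638.18) = $2,636.46

$2,636.46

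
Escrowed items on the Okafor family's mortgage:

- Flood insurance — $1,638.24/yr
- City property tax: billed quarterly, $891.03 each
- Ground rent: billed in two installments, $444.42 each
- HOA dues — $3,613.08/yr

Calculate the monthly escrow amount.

Flood insurance — $1,638.24 annually
City property tax — $891.03 × 4 = $3,564.12 annually
Ground rent — $444.42 × 2 = $888.84 annually
HOA dues — $3,613.08 annually
Total per year = $9,704.28
Base monthly escrow = $9,704.28 ÷ 12 = $808.69

$808.69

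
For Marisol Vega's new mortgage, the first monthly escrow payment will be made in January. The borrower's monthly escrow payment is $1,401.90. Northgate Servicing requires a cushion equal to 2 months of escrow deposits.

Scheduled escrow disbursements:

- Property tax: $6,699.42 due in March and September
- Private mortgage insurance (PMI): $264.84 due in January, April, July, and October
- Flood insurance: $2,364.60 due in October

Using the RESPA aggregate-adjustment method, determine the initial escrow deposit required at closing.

$5,607.60

Cushion = 2 × $1,401.90 = $2,803.80
Trial balance (start $0, +$1,401.90 each month, − disbursements):
  Jan: +$1,401.90 − $264.84 → $1,137.06
  Feb: +$1,401.90 → $2,538.96
  Mar: +$1,401.90 − $6,699.42 → -$2,758.56
  Apr: +$1,401.90 − $264.84 → -$1,621.50
  May: +$1,401.90 → -$219.60
  Jun: +$1,401.90 → $1,182.30
  Jul: +$1,401.90 − $264.84 → $2,319.36
  Aug: +$1,401.90 → $3,721.26
  Sep: +$1,401.90 − $6,699.42 → -$1,576.26
  Oct: +$1,401.90 − $2,629.44 → -$2,803.80
  Nov: +$1,401.90 → -$1,401.90
  Dec: +$1,401.90 → $0.00
Lowest trial balance = -$2,803.80 (Oct)
Initial deposit = cushion − low point = $2,803.80 − (-$2,803.80) = $5,607.60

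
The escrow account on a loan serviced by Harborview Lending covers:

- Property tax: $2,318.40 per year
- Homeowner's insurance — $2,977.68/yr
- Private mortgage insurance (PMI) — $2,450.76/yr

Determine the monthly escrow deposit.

Property tax: $2,318.40 per year
Homeowner's insurance: $2,977.68 per year
Private mortgage insurance (PMI): $2,450.76 per year
Annual escrow total = $2,318.40 + $2,977.68 + $2,450.76 = $7,746.84
Base monthly escrow = $7,746.84 / 12 = $645.57

$645.57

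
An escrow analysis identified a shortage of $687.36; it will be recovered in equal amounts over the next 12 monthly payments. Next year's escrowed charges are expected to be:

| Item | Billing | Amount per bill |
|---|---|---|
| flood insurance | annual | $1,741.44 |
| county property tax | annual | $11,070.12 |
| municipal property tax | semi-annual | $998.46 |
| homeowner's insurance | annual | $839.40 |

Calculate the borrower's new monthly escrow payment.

$1,361.27

Flood insurance = $1,741.44
County property tax = $11,070.12
Municipal property tax = $998.46 × 2 = $1,996.92
Homeowner's insurance = $839.40
Combined annual = $1,741.44 + $11,070.12 + $1,996.92 + $839.40 = $15,647.88
Per month = $15,647.88 ÷ 12 = $1,303.99
Monthly shortage recovery: $687.36 / 12 = $57.28
New monthly escrow = $1,303.99 + $57.28 = $1,361.27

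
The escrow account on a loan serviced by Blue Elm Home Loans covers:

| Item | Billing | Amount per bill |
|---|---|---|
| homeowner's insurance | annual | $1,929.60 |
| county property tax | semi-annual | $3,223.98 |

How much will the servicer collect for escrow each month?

$698.13

Homeowner's insurance — $1,929.60/yr
County property tax — $3,223.98 × 2 = $6,447.96/yr
Annual escrow total = $8,377.56
Monthly = $8,377.56 ÷ 12 = $698.13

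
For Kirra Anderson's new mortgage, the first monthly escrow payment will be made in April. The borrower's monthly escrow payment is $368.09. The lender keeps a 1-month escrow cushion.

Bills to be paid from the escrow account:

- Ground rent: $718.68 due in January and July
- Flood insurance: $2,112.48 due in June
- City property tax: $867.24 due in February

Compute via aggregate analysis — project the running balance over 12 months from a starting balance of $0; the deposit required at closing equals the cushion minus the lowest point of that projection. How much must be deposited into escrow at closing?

Cushion = 1 × $368.09 = $368.09
Trial balance (start $0, +$368.09 each month, − disbursements):
  Apr: +$368.09 → $368.09
  May: +$368.09 → $736.18
  Jun: +$368.09 − $2,112.48 → -$1,008.21
  Jul: +$368.09 − $718.68 → -$1,358.80
  Aug: +$368.09 → -$990.71
  Sep: +$368.09 → -$622.62
  Oct: +$368.09 → -$254.53
  Nov: +$368.09 → $113.56
  Dec: +$368.09 → $481.65
  Jan: +$368.09 − $718.68 → $131.06
  Feb: +$368.09 − $867.24 → -$368.09
  Mar: +$368.09 → $0.00
Lowest trial balance = -$1,358.80 (Jul)
Initial deposit = cushion − low point = $368.09 − (-$1,358.80) = $1,726.89

$1,726.89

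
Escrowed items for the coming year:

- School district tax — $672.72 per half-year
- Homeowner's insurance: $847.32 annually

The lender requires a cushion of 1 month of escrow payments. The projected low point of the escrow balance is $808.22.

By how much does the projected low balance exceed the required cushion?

School district tax — $672.72 × 2 = $1,345.44
Homeowner's insurance — $847.32
Total annual escrow = $1,345.44 + $847.32 = $2,192.76
Base monthly escrow = $2,192.76 ÷ 12 = $182.73
Required reserve = 1 × $182.73 = $182.73
Surplus = $808.22 − $182.73 = $625.49

$625.49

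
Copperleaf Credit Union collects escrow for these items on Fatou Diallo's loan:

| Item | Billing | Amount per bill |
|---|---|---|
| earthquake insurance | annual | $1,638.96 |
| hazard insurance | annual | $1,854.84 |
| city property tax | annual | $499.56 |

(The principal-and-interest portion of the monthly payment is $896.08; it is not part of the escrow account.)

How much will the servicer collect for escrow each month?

Earthquake insurance — $1,638.96/yr
Hazard insurance — $1,854.84/yr
City property tax — $499.56/yr
Annual escrow total = $1,638.96 + $1,854.84 + $499.56 = $3,993.36
Monthly escrow = $3,993.36 / 12 = $332.78

$332.78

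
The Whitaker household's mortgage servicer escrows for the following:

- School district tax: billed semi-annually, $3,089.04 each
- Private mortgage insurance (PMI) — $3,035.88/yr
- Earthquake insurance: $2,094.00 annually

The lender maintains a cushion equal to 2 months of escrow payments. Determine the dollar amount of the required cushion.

$1,884.66

School district tax: $3,089.04 × 2 = $6,178.08/yr
Private mortgage insurance (PMI): $3,035.88/yr
Earthquake insurance: $2,094.00/yr
Annual escrow total = $6,178.08 + $3,035.88 + $2,094.00 = $11,307.96
Base monthly escrow = $11,307.96 / 12 = $942.33
Cushion = 2 × $942.33 = $1,884.66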